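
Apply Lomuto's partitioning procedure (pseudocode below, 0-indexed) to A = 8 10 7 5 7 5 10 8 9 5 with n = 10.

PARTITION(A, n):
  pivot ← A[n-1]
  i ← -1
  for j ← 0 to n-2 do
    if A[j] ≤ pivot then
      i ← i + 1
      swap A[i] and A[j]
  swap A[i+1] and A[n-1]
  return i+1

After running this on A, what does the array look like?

pivot = A[9] = 5; i = -1
j=0: A[0]=8 > 5 → no swap
j=1: A[1]=10 > 5 → no swap
j=2: A[2]=7 > 5 → no swap
j=3: A[3]=5 ≤ 5 → i=0, swap A[0],A[3] → 5 10 7 8 7 5 10 8 9 5
j=4: A[4]=7 > 5 → no swap
j=5: A[5]=5 ≤ 5 → i=1, swap A[1],A[5] → 5 5 7 8 7 10 10 8 9 5
j=6: A[6]=10 > 5 → no swap
j=7: A[7]=8 > 5 → no swap
j=8: A[8]=9 > 5 → no swap
final swap A[2],A[9] → 5 5 5 8 7 10 10 8 9 7; return 2

5 5 5 8 7 10 10 8 9 7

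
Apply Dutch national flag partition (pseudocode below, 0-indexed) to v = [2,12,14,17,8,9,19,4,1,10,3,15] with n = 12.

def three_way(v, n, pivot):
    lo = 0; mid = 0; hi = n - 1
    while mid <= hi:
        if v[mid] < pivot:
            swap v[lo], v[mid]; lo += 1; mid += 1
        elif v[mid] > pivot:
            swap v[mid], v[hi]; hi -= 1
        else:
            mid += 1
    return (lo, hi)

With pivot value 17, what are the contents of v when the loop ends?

lo=0 mid=0 hi=11
2<17: swap(0,0), lo=1 mid=1 ⇒ [2,12,14,17,8,9,19,4,1,10,3,15]
12<17: swap(1,1), lo=2 mid=2 ⇒ [2,12,14,17,8,9,19,4,1,10,3,15]
14<17: swap(2,2), lo=3 mid=3 ⇒ [2,12,14,17,8,9,19,4,1,10,3,15]
17=17: mid=4
8<17: swap(3,4), lo=4 mid=5 ⇒ [2,12,14,8,17,9,19,4,1,10,3,15]
9<17: swap(4,5), lo=5 mid=6 ⇒ [2,12,14,8,9,17,19,4,1,10,3,15]
19>17: swap(6,11), hi=10 ⇒ [2,12,14,8,9,17,15,4,1,10,3,19]
15<17: swap(5,6), lo=6 mid=7 ⇒ [2,12,14,8,9,15,17,4,1,10,3,19]
4<17: swap(6,7), lo=7 mid=8 ⇒ [2,12,14,8,9,15,4,17,1,10,3,19]
1<17: swap(7,8), lo=8 mid=9 ⇒ [2,12,14,8,9,15,4,1,17,10,3,19]
10<17: swap(8,9), lo=9 mid=10 ⇒ [2,12,14,8,9,15,4,1,10,17,3,19]
3<17: swap(9,10), lo=10 mid=11 ⇒ [2,12,14,8,9,15,4,1,10,3,17,19]
done. lo=10 hi=10; v=[2,12,14,8,9,15,4,1,10,3,17,19]

[2,12,14,8,9,15,4,1,10,3,17,19]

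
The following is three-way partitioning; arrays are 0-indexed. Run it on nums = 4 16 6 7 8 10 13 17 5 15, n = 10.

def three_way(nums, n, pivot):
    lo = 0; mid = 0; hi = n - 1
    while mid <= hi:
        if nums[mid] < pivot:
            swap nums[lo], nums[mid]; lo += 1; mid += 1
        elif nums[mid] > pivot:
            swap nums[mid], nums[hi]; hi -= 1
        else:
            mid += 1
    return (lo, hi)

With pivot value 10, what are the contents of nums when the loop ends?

4 5 6 7 8 10 17 13 15 16

pivot = 10; lo=0, mid=0, hi=9
nums[mid]=4<10: swap nums[0],nums[0]; lo=1,mid=1 → 4 16 6 7 8 10 13 17 5 15
nums[mid]=16>10: swap nums[1],nums[9]; hi=8 → 4 15 6 7 8 10 13 17 5 16
nums[mid]=15>10: swap nums[1],nums[8]; hi=7 → 4 5 6 7 8 10 13 17 15 16
nums[mid]=5<10: swap nums[1],nums[1]; lo=2,mid=2 → 4 5 6 7 8 10 13 17 15 16
nums[mid]=6<10: swap nums[2],nums[2]; lo=3,mid=3 → 4 5 6 7 8 10 13 17 15 16
nums[mid]=7<10: swap nums[3],nums[3]; lo=4,mid=4 → 4 5 6 7 8 10 13 17 15 16
nums[mid]=8<10: swap nums[4],nums[4]; lo=5,mid=5 → 4 5 6 7 8 10 13 17 15 16
nums[mid]=10=10: mid=6
nums[mid]=13>10: swap nums[6],nums[7]; hi=6 → 4 5 6 7 8 10 17 13 15 16
nums[mid]=17>10: swap nums[6],nums[6]; hi=5 → 4 5 6 7 8 10 17 13 15 16
end: lo=5, hi=5; nums = 4 5 6 7 8 10 17 13 15 16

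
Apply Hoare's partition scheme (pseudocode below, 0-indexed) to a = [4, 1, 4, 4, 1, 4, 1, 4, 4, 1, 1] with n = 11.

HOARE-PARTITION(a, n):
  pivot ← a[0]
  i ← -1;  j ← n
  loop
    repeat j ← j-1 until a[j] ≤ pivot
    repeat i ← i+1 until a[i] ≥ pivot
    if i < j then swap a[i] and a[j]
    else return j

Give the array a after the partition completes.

pivot=4
j stops at 10 (1), i stops at 0 (4); swap ⇒ [1, 1, 4, 4, 1, 4, 1, 4, 4, 1, 4]
j stops at 9 (1), i stops at 2 (4); swap ⇒ [1, 1, 1, 4, 1, 4, 1, 4, 4, 4, 4]
j stops at 8 (4), i stops at 3 (4); swap ⇒ [1, 1, 1, 4, 1, 4, 1, 4, 4, 4, 4]
j stops at 7 (4), i stops at 5 (4); swap ⇒ [1, 1, 1, 4, 1, 4, 1, 4, 4, 4, 4]
j stops at 6, i stops at 7; i≥j ⇒ return 6. a=[1, 1, 1, 4, 1, 4, 1, 4, 4, 4, 4]

[1, 1, 1, 4, 1, 4, 1, 4, 4, 4, 4]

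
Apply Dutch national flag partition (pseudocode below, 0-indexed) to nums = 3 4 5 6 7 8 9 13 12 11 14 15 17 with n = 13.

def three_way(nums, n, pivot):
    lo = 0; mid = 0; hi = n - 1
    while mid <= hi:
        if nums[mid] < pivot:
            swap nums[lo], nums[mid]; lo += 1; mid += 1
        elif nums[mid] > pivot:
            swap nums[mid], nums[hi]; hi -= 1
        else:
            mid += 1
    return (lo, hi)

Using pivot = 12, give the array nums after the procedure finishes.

lo=0 mid=0 hi=12
3<12: swap(0,0), lo=1 mid=1 ⇒ 3 4 5 6 7 8 9 13 12 11 14 15 17
4<12: swap(1,1), lo=2 mid=2 ⇒ 3 4 5 6 7 8 9 13 12 11 14 15 17
5<12: swap(2,2), lo=3 mid=3 ⇒ 3 4 5 6 7 8 9 13 12 11 14 15 17
6<12: swap(3,3), lo=4 mid=4 ⇒ 3 4 5 6 7 8 9 13 12 11 14 15 17
7<12: swap(4,4), lo=5 mid=5 ⇒ 3 4 5 6 7 8 9 13 12 11 14 15 17
8<12: swap(5,5), lo=6 mid=6 ⇒ 3 4 5 6 7 8 9 13 12 11 14 15 17
9<12: swap(6,6), lo=7 mid=7 ⇒ 3 4 5 6 7 8 9 13 12 11 14 15 17
13>12: swap(7,12), hi=11 ⇒ 3 4 5 6 7 8 9 17 12 11 14 15 13
17>12: swap(7,11), hi=10 ⇒ 3 4 5 6 7 8 9 15 12 11 14 17 13
15>12: swap(7,10), hi=9 ⇒ 3 4 5 6 7 8 9 14 12 11 15 17 13
14>12: swap(7,9), hi=8 ⇒ 3 4 5 6 7 8 9 11 12 14 15 17 13
11<12: swap(7,7), lo=8 mid=8 ⇒ 3 4 5 6 7 8 9 11 12 14 15 17 13
12=12: mid=9
done. lo=8 hi=8; nums=3 4 5 6 7 8 9 11 12 14 15 17 13

3 4 5 6 7 8 9 11 12 14 15 17 13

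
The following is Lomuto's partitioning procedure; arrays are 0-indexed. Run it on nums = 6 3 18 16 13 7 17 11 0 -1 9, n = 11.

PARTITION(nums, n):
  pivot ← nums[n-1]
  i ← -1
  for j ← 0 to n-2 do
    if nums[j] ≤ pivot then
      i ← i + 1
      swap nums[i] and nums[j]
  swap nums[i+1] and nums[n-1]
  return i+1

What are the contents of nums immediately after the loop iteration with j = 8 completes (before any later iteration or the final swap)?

pivot=9, i=-1
j=0: 6≤9, i=0, swap(0,0) ⇒ 6 3 18 16 13 7 17 11 0 -1 9
j=1: 3≤9, i=1, swap(1,1) ⇒ 6 3 18 16 13 7 17 11 0 -1 9
j=2: 18>9, skip
j=3: 16>9, skip
j=4: 13>9, skip
j=5: 7≤9, i=2, swap(2,5) ⇒ 6 3 7 16 13 18 17 11 0 -1 9
j=6: 17>9, skip
j=7: 11>9, skip
j=8: 0≤9, i=3, swap(3,8) ⇒ 6 3 7 0 13 18 17 11 16 -1 9
(after j=8) nums = 6 3 7 0 13 18 17 11 16 -1 9

6 3 7 0 13 18 17 11 16 -1 9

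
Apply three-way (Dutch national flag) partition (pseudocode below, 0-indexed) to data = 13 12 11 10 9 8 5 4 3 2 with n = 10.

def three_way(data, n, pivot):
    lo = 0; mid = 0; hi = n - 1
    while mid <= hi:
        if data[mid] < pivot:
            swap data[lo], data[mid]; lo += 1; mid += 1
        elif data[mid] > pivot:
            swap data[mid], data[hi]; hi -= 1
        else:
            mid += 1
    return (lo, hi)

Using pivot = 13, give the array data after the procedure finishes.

12 11 10 9 8 5 4 3 2 13

lo=0 mid=0 hi=9
13=13: mid=1
12<13: swap(0,1), lo=1 mid=2 ⇒ 12 13 11 10 9 8 5 4 3 2
11<13: swap(1,2), lo=2 mid=3 ⇒ 12 11 13 10 9 8 5 4 3 2
10<13: swap(2,3), lo=3 mid=4 ⇒ 12 11 10 13 9 8 5 4 3 2
9<13: swap(3,4), lo=4 mid=5 ⇒ 12 11 10 9 13 8 5 4 3 2
8<13: swap(4,5), lo=5 mid=6 ⇒ 12 11 10 9 8 13 5 4 3 2
5<13: swap(5,6), lo=6 mid=7 ⇒ 12 11 10 9 8 5 13 4 3 2
4<13: swap(6,7), lo=7 mid=8 ⇒ 12 11 10 9 8 5 4 13 3 2
3<13: swap(7,8), lo=8 mid=9 ⇒ 12 11 10 9 8 5 4 3 13 2
2<13: swap(8,9), lo=9 mid=10 ⇒ 12 11 10 9 8 5 4 3 2 13
done. lo=9 hi=9; data=12 11 10 9 8 5 4 3 2 13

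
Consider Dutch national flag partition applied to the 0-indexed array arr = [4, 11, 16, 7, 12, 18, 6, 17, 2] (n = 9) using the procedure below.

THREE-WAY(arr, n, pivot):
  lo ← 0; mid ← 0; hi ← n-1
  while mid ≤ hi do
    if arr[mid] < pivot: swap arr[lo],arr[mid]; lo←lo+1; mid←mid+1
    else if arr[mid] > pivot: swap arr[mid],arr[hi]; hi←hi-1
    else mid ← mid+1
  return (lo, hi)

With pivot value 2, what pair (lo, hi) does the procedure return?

(0, 0)

pivot = 2; lo=0, mid=0, hi=8
arr[mid]=4>2: swap arr[0],arr[8]; hi=7 → [2, 11, 16, 7, 12, 18, 6, 17, 4]
arr[mid]=2=2: mid=1
arr[mid]=11>2: swap arr[1],arr[7]; hi=6 → [2, 17, 16, 7, 12, 18, 6, 11, 4]
arr[mid]=17>2: swap arr[1],arr[6]; hi=5 → [2, 6, 16, 7, 12, 18, 17, 11, 4]
arr[mid]=6>2: swap arr[1],arr[5]; hi=4 → [2, 18, 16, 7, 12, 6, 17, 11, 4]
arr[mid]=18>2: swap arr[1],arr[4]; hi=3 → [2, 12, 16, 7, 18, 6, 17, 11, 4]
arr[mid]=12>2: swap arr[1],arr[3]; hi=2 → [2, 7, 16, 12, 18, 6, 17, 11, 4]
arr[mid]=7>2: swap arr[1],arr[2]; hi=1 → [2, 16, 7, 12, 18, 6, 17, 11, 4]
arr[mid]=16>2: swap arr[1],arr[1]; hi=0 → [2, 16, 7, 12, 18, 6, 17, 11, 4]
end: lo=0, hi=0; arr = [2, 16, 7, 12, 18, 6, 17, 11, 4]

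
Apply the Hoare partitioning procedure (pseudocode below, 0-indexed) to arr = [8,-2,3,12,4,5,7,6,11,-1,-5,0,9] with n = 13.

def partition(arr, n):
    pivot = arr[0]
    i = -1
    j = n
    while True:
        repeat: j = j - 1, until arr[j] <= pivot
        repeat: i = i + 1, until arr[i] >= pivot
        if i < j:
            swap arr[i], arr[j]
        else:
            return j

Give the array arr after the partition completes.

pivot = arr[0] = 8; i = -1, j = 13
j→11 (arr[11]=0≤8), i→0 (arr[0]=8≥8); i<j, swap → [0,-2,3,12,4,5,7,6,11,-1,-5,8,9]
j→10 (arr[10]=-5≤8), i→3 (arr[3]=12≥8); i<j, swap → [0,-2,3,-5,4,5,7,6,11,-1,12,8,9]
j→9 (arr[9]=-1≤8), i→8 (arr[8]=11≥8); i<j, swap → [0,-2,3,-5,4,5,7,6,-1,11,12,8,9]
j→8, i→9; i≥j, return j=8. arr = [0,-2,3,-5,4,5,7,6,-1,11,12,8,9]

[0,-2,3,-5,4,5,7,6,-1,11,12,8,9]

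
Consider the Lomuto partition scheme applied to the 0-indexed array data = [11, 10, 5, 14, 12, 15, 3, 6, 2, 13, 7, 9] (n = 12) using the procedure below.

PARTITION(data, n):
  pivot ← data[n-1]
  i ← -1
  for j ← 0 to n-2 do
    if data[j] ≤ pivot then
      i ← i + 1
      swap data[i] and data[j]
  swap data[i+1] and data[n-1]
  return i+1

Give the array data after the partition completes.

pivot=9, i=-1
j=0: 11>9, skip
j=1: 10>9, skip
j=2: 5≤9, i=0, swap(0,2) ⇒ [5, 10, 11, 14, 12, 15, 3, 6, 2, 13, 7, 9]
j=3: 14>9, skip
j=4: 12>9, skip
j=5: 15>9, skip
j=6: 3≤9, i=1, swap(1,6) ⇒ [5, 3, 11, 14, 12, 15, 10, 6, 2, 13, 7, 9]
j=7: 6≤9, i=2, swap(2,7) ⇒ [5, 3, 6, 14, 12, 15, 10, 11, 2, 13, 7, 9]
j=8: 2≤9, i=3, swap(3,8) ⇒ [5, 3, 6, 2, 12, 15, 10, 11, 14, 13, 7, 9]
j=9: 13>9, skip
j=10: 7≤9, i=4, swap(4,10) ⇒ [5, 3, 6, 2, 7, 15, 10, 11, 14, 13, 12, 9]
swap(5,11) ⇒ [5, 3, 6, 2, 7, 9, 10, 11, 14, 13, 12, 15]; return 5

[5, 3, 6, 2, 7, 9, 10, 11, 14, 13, 12, 15]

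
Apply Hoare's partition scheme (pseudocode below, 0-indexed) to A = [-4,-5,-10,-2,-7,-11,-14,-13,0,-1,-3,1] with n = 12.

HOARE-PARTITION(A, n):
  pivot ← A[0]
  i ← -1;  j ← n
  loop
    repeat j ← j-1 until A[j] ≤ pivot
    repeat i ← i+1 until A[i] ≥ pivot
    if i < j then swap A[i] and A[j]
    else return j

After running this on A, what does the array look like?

pivot = A[0] = -4; i = -1, j = 12
j→7 (A[7]=-13≤-4), i→0 (A[0]=-4≥-4); i<j, swap → [-13,-5,-10,-2,-7,-11,-14,-4,0,-1,-3,1]
j→6 (A[6]=-14≤-4), i→3 (A[3]=-2≥-4); i<j, swap → [-13,-5,-10,-14,-7,-11,-2,-4,0,-1,-3,1]
j→5, i→6; i≥j, return j=5. A = [-13,-5,-10,-14,-7,-11,-2,-4,0,-1,-3,1]

[-13,-5,-10,-14,-7,-11,-2,-4,0,-1,-3,1]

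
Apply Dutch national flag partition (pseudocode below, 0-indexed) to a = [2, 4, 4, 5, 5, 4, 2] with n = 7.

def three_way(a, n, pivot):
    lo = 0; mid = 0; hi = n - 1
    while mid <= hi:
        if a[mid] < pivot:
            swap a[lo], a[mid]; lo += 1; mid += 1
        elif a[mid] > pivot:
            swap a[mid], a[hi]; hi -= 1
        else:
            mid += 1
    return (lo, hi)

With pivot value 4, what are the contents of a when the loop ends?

[2, 2, 4, 4, 4, 5, 5]

lo=0 mid=0 hi=6
2<4: swap(0,0), lo=1 mid=1 ⇒ [2, 4, 4, 5, 5, 4, 2]
4=4: mid=2
4=4: mid=3
5>4: swap(3,6), hi=5 ⇒ [2, 4, 4, 2, 5, 4, 5]
2<4: swap(1,3), lo=2 mid=4 ⇒ [2, 2, 4, 4, 5, 4, 5]
5>4: swap(4,5), hi=4 ⇒ [2, 2, 4, 4, 4, 5, 5]
4=4: mid=5
done. lo=2 hi=4; a=[2, 2, 4, 4, 4, 5, 5]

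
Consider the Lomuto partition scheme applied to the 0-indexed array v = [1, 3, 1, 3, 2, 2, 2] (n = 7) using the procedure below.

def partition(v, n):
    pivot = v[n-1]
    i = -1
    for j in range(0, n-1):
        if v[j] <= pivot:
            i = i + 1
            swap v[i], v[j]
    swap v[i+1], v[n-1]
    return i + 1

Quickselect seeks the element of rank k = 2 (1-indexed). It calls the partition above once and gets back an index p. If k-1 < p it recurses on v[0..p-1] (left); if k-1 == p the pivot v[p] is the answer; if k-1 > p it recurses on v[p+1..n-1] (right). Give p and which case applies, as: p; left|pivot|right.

pivot = v[6] = 2; i = -1
j=0: v[0]=1 ≤ 2 → i=0, swap v[0],v[0] (no change) → [1, 3, 1, 3, 2, 2, 2]
j=1: v[1]=3 > 2 → no swap
j=2: v[2]=1 ≤ 2 → i=1, swap v[1],v[2] → [1, 1, 3, 3, 2, 2, 2]
j=3: v[3]=3 > 2 → no swap
j=4: v[4]=2 ≤ 2 → i=2, swap v[2],v[4] → [1, 1, 2, 3, 3, 2, 2]
j=5: v[5]=2 ≤ 2 → i=3, swap v[3],v[5] → [1, 1, 2, 2, 3, 3, 2]
final swap v[4],v[6] → [1, 1, 2, 2, 2, 3, 3]; return 4
p = 4; k-1 = 1 < 4 ⇒ left

4; left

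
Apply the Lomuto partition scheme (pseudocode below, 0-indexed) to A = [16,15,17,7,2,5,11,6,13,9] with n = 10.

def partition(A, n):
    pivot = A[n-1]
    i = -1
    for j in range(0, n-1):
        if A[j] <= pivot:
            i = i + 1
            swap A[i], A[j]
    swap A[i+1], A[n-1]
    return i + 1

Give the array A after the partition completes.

pivot=9, i=-1
j=0: 16>9, skip
j=1: 15>9, skip
j=2: 17>9, skip
j=3: 7≤9, i=0, swap(0,3) ⇒ [7,15,17,16,2,5,11,6,13,9]
j=4: 2≤9, i=1, swap(1,4) ⇒ [7,2,17,16,15,5,11,6,13,9]
j=5: 5≤9, i=2, swap(2,5) ⇒ [7,2,5,16,15,17,11,6,13,9]
j=6: 11>9, skip
j=7: 6≤9, i=3, swap(3,7) ⇒ [7,2,5,6,15,17,11,16,13,9]
j=8: 13>9, skip
swap(4,9) ⇒ [7,2,5,6,9,17,11,16,13,15]; return 4

[7,2,5,6,9,17,11,16,13,15]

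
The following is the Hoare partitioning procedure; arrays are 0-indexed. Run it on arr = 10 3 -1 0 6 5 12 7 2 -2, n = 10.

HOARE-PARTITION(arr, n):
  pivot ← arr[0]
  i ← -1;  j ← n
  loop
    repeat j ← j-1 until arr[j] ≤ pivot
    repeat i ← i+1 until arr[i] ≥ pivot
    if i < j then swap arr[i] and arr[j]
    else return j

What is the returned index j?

7

pivot = arr[0] = 10; i = -1, j = 10
j→9 (arr[9]=-2≤10), i→0 (arr[0]=10≥10); i<j, swap → -2 3 -1 0 6 5 12 7 2 10
j→8 (arr[8]=2≤10), i→6 (arr[6]=12≥10); i<j, swap → -2 3 -1 0 6 5 2 7 12 10
j→7, i→8; i≥j, return j=7. arr = -2 3 -1 0 6 5 2 7 12 10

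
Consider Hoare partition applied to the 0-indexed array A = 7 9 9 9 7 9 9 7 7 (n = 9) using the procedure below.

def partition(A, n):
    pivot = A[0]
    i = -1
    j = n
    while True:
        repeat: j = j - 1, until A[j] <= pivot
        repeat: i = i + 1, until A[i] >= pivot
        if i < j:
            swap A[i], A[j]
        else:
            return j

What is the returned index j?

2

pivot = A[0] = 7; i = -1, j = 9
j→8 (A[8]=7≤7), i→0 (A[0]=7≥7); i<j, swap → 7 9 9 9 7 9 9 7 7
j→7 (A[7]=7≤7), i→1 (A[1]=9≥7); i<j, swap → 7 7 9 9 7 9 9 9 7
j→4 (A[4]=7≤7), i→2 (A[2]=9≥7); i<j, swap → 7 7 7 9 9 9 9 9 7
j→2, i→3; i≥j, return j=2. A = 7 7 7 9 9 9 9 9 7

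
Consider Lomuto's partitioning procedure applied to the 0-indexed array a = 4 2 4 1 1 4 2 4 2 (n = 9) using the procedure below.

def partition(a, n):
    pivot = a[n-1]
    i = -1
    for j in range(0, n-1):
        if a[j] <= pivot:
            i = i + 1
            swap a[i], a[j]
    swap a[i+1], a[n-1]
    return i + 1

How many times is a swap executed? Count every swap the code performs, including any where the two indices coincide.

pivot=2, i=-1
j=0: 4>2, skip
j=1: 2≤2, i=0, swap(0,1) ⇒ 2 4 4 1 1 4 2 4 2
j=2: 4>2, skip
j=3: 1≤2, i=1, swap(1,3) ⇒ 2 1 4 4 1 4 2 4 2
j=4: 1≤2, i=2, swap(2,4) ⇒ 2 1 1 4 4 4 2 4 2
j=5: 4>2, skip
j=6: 2≤2, i=3, swap(3,6) ⇒ 2 1 1 2 4 4 4 4 2
j=7: 4>2, skip
swap(4,8) ⇒ 2 1 1 2 2 4 4 4 4; return 4

5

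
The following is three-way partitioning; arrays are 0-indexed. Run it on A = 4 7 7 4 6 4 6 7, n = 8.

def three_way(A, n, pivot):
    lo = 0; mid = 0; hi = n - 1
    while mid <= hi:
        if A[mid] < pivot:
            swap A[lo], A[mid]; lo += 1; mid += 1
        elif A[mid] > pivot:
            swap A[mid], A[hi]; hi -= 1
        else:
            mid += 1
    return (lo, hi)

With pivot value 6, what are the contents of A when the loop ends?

4 4 4 6 6 7 7 7

pivot = 6; lo=0, mid=0, hi=7
A[mid]=4<6: swap A[0],A[0]; lo=1,mid=1 → 4 7 7 4 6 4 6 7
A[mid]=7>6: swap A[1],A[7]; hi=6 → 4 7 7 4 6 4 6 7
A[mid]=7>6: swap A[1],A[6]; hi=5 → 4 6 7 4 6 4 7 7
A[mid]=6=6: mid=2
A[mid]=7>6: swap A[2],A[5]; hi=4 → 4 6 4 4 6 7 7 7
A[mid]=4<6: swap A[1],A[2]; lo=2,mid=3 → 4 4 6 4 6 7 7 7
A[mid]=4<6: swap A[2],A[3]; lo=3,mid=4 → 4 4 4 6 6 7 7 7
A[mid]=6=6: mid=5
end: lo=3, hi=4; A = 4 4 4 6 6 7 7 7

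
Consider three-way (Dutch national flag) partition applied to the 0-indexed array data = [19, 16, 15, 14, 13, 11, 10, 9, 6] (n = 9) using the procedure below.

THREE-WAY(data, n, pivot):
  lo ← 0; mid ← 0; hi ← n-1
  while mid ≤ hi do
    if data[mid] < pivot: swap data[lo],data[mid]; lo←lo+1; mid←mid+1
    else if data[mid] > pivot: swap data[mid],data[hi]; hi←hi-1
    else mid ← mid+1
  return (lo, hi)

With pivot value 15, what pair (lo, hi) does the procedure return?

(6, 6)

lo=0 mid=0 hi=8
19>15: swap(0,8), hi=7 ⇒ [6, 16, 15, 14, 13, 11, 10, 9, 19]
6<15: swap(0,0), lo=1 mid=1 ⇒ [6, 16, 15, 14, 13, 11, 10, 9, 19]
16>15: swap(1,7), hi=6 ⇒ [6, 9, 15, 14, 13, 11, 10, 16, 19]
9<15: swap(1,1), lo=2 mid=2 ⇒ [6, 9, 15, 14, 13, 11, 10, 16, 19]
15=15: mid=3
14<15: swap(2,3), lo=3 mid=4 ⇒ [6, 9, 14, 15, 13, 11, 10, 16, 19]
13<15: swap(3,4), lo=4 mid=5 ⇒ [6, 9, 14, 13, 15, 11, 10, 16, 19]
11<15: swap(4,5), lo=5 mid=6 ⇒ [6, 9, 14, 13, 11, 15, 10, 16, 19]
10<15: swap(5,6), lo=6 mid=7 ⇒ [6, 9, 14, 13, 11, 10, 15, 16, 19]
done. lo=6 hi=6; data=[6, 9, 14, 13, 11, 10, 15, 16, 19]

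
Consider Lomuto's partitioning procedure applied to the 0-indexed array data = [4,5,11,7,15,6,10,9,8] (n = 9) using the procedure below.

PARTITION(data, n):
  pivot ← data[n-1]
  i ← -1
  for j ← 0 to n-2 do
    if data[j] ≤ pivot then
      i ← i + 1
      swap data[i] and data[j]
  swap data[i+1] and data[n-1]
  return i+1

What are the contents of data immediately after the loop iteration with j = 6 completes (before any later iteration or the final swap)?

pivot = data[8] = 8; i = -1
j=0: data[0]=4 ≤ 8 → i=0, swap data[0],data[0] (no change) → [4,5,11,7,15,6,10,9,8]
j=1: data[1]=5 ≤ 8 → i=1, swap data[1],data[1] (no change) → [4,5,11,7,15,6,10,9,8]
j=2: data[2]=11 > 8 → no swap
j=3: data[3]=7 ≤ 8 → i=2, swap data[2],data[3] → [4,5,7,11,15,6,10,9,8]
j=4: data[4]=15 > 8 → no swap
j=5: data[5]=6 ≤ 8 → i=3, swap data[3],data[5] → [4,5,7,6,15,11,10,9,8]
j=6: data[6]=10 > 8 → no swap
(after j=6) data = [4,5,7,6,15,11,10,9,8]

[4,5,7,6,15,11,10,9,8]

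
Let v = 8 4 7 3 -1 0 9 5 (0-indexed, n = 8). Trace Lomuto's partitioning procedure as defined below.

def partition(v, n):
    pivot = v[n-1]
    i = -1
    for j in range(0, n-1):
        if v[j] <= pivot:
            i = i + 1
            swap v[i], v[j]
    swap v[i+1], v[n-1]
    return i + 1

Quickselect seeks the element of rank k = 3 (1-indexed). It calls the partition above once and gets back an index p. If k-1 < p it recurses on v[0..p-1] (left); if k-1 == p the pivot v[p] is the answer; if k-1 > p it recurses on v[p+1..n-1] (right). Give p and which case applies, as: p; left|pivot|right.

pivot = v[7] = 5; i = -1
j=0: v[0]=8 > 5 → no swap
j=1: v[1]=4 ≤ 5 → i=0, swap v[0],v[1] → 4 8 7 3 -1 0 9 5
j=2: v[2]=7 > 5 → no swap
j=3: v[3]=3 ≤ 5 → i=1, swap v[1],v[3] → 4 3 7 8 -1 0 9 5
j=4: v[4]=-1 ≤ 5 → i=2, swap v[2],v[4] → 4 3 -1 8 7 0 9 5
j=5: v[5]=0 ≤ 5 → i=3, swap v[3],v[5] → 4 3 -1 0 7 8 9 5
j=6: v[6]=9 > 5 → no swap
final swap v[4],v[7] → 4 3 -1 0 5 8 9 7; return 4
p = 4; k-1 = 2 < 4 ⇒ left

4; left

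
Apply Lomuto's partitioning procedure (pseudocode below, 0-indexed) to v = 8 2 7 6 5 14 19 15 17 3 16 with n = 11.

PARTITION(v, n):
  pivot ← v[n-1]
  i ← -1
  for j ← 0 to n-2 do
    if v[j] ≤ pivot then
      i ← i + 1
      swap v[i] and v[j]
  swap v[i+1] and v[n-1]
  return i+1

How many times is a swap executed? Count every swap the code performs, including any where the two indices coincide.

9

pivot=16, i=-1
j=0: 8≤16, i=0, swap(0,0) ⇒ 8 2 7 6 5 14 19 15 17 3 16
j=1: 2≤16, i=1, swap(1,1) ⇒ 8 2 7 6 5 14 19 15 17 3 16
j=2: 7≤16, i=2, swap(2,2) ⇒ 8 2 7 6 5 14 19 15 17 3 16
j=3: 6≤16, i=3, swap(3,3) ⇒ 8 2 7 6 5 14 19 15 17 3 16
j=4: 5≤16, i=4, swap(4,4) ⇒ 8 2 7 6 5 14 19 15 17 3 16
j=5: 14≤16, i=5, swap(5,5) ⇒ 8 2 7 6 5 14 19 15 17 3 16
j=6: 19>16, skip
j=7: 15≤16, i=6, swap(6,7) ⇒ 8 2 7 6 5 14 15 19 17 3 16
j=8: 17>16, skip
j=9: 3≤16, i=7, swap(7,9) ⇒ 8 2 7 6 5 14 15 3 17 19 16
swap(8,10) ⇒ 8 2 7 6 5 14 15 3 16 19 17; return 8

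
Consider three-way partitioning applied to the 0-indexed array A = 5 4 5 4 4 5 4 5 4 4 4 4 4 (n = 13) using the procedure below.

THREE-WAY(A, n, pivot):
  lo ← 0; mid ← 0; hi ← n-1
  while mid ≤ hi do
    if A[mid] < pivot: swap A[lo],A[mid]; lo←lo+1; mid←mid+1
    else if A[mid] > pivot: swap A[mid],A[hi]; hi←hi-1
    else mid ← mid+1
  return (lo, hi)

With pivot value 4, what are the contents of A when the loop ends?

lo=0 mid=0 hi=12
5>4: swap(0,12), hi=11 ⇒ 4 4 5 4 4 5 4 5 4 4 4 4 5
4=4: mid=1
4=4: mid=2
5>4: swap(2,11), hi=10 ⇒ 4 4 4 4 4 5 4 5 4 4 4 5 5
4=4: mid=3
4=4: mid=4
4=4: mid=5
5>4: swap(5,10), hi=9 ⇒ 4 4 4 4 4 4 4 5 4 4 5 5 5
4=4: mid=6
4=4: mid=7
5>4: swap(7,9), hi=8 ⇒ 4 4 4 4 4 4 4 4 4 5 5 5 5
4=4: mid=8
4=4: mid=9
done. lo=0 hi=8; A=4 4 4 4 4 4 4 4 4 5 5 5 5

4 4 4 4 4 4 4 4 4 5 5 5 5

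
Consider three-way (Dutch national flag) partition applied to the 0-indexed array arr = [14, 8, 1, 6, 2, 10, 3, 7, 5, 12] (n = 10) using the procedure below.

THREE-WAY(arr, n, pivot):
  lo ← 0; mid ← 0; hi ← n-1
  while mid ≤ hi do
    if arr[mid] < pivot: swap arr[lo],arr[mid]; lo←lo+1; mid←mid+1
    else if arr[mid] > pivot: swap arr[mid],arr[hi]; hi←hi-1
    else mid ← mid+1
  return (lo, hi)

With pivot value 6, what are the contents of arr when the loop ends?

pivot = 6; lo=0, mid=0, hi=9
arr[mid]=14>6: swap arr[0],arr[9]; hi=8 → [12, 8, 1, 6, 2, 10, 3, 7, 5, 14]
arr[mid]=12>6: swap arr[0],arr[8]; hi=7 → [5, 8, 1, 6, 2, 10, 3, 7, 12, 14]
arr[mid]=5<6: swap arr[0],arr[0]; lo=1,mid=1 → [5, 8, 1, 6, 2, 10, 3, 7, 12, 14]
arr[mid]=8>6: swap arr[1],arr[7]; hi=6 → [5, 7, 1, 6, 2, 10, 3, 8, 12, 14]
arr[mid]=7>6: swap arr[1],arr[6]; hi=5 → [5, 3, 1, 6, 2, 10, 7, 8, 12, 14]
arr[mid]=3<6: swap arr[1],arr[1]; lo=2,mid=2 → [5, 3, 1, 6, 2, 10, 7, 8, 12, 14]
arr[mid]=1<6: swap arr[2],arr[2]; lo=3,mid=3 → [5, 3, 1, 6, 2, 10, 7, 8, 12, 14]
arr[mid]=6=6: mid=4
arr[mid]=2<6: swap arr[3],arr[4]; lo=4,mid=5 → [5, 3, 1, 2, 6, 10, 7, 8, 12, 14]
arr[mid]=10>6: swap arr[5],arr[5]; hi=4 → [5, 3, 1, 2, 6, 10, 7, 8, 12, 14]
end: lo=4, hi=4; arr = [5, 3, 1, 2, 6, 10, 7, 8, 12, 14]

[5, 3, 1, 2, 6, 10, 7, 8, 12, 14]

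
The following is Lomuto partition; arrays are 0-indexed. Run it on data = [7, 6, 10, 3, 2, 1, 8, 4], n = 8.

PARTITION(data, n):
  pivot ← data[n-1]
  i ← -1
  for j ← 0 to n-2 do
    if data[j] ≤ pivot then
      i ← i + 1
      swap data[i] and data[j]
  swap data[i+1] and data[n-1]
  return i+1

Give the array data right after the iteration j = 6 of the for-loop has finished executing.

pivot=4, i=-1
j=0: 7>4, skip
j=1: 6>4, skip
j=2: 10>4, skip
j=3: 3≤4, i=0, swap(0,3) ⇒ [3, 6, 10, 7, 2, 1, 8, 4]
j=4: 2≤4, i=1, swap(1,4) ⇒ [3, 2, 10, 7, 6, 1, 8, 4]
j=5: 1≤4, i=2, swap(2,5) ⇒ [3, 2, 1, 7, 6, 10, 8, 4]
j=6: 8>4, skip
(after j=6) data = [3, 2, 1, 7, 6, 10, 8, 4]

[3, 2, 1, 7, 6, 10, 8, 4]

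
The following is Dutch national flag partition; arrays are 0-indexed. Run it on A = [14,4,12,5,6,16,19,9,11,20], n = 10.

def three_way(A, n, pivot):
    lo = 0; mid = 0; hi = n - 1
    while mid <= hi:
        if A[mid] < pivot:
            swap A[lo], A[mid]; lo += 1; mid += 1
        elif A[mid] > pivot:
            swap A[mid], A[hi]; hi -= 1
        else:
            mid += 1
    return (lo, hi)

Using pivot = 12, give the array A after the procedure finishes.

lo=0 mid=0 hi=9
14>12: swap(0,9), hi=8 ⇒ [20,4,12,5,6,16,19,9,11,14]
20>12: swap(0,8), hi=7 ⇒ [11,4,12,5,6,16,19,9,20,14]
11<12: swap(0,0), lo=1 mid=1 ⇒ [11,4,12,5,6,16,19,9,20,14]
4<12: swap(1,1), lo=2 mid=2 ⇒ [11,4,12,5,6,16,19,9,20,14]
12=12: mid=3
5<12: swap(2,3), lo=3 mid=4 ⇒ [11,4,5,12,6,16,19,9,20,14]
6<12: swap(3,4), lo=4 mid=5 ⇒ [11,4,5,6,12,16,19,9,20,14]
16>12: swap(5,7), hi=6 ⇒ [11,4,5,6,12,9,19,16,20,14]
9<12: swap(4,5), lo=5 mid=6 ⇒ [11,4,5,6,9,12,19,16,20,14]
19>12: swap(6,6), hi=5 ⇒ [11,4,5,6,9,12,19,16,20,14]
done. lo=5 hi=5; A=[11,4,5,6,9,12,19,16,20,14]

[11,4,5,6,9,12,19,16,20,14]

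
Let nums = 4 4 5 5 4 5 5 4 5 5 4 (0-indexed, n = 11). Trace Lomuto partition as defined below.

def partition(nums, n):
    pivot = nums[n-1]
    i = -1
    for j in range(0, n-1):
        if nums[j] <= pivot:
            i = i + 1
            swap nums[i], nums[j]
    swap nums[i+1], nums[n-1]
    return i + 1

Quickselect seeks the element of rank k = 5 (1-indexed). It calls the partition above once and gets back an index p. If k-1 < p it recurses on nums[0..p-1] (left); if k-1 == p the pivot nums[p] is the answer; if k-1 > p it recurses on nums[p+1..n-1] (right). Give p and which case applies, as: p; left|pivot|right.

pivot=4, i=-1
j=0: 4≤4, i=0, swap(0,0) ⇒ 4 4 5 5 4 5 5 4 5 5 4
j=1: 4≤4, i=1, swap(1,1) ⇒ 4 4 5 5 4 5 5 4 5 5 4
j=2: 5>4, skip
j=3: 5>4, skip
j=4: 4≤4, i=2, swap(2,4) ⇒ 4 4 4 5 5 5 5 4 5 5 4
j=5: 5>4, skip
j=6: 5>4, skip
j=7: 4≤4, i=3, swap(3,7) ⇒ 4 4 4 4 5 5 5 5 5 5 4
j=8: 5>4, skip
j=9: 5>4, skip
swap(4,10) ⇒ 4 4 4 4 4 5 5 5 5 5 5; return 4
p = 4; k-1 = 4 == 4 ⇒ pivot

4; pivot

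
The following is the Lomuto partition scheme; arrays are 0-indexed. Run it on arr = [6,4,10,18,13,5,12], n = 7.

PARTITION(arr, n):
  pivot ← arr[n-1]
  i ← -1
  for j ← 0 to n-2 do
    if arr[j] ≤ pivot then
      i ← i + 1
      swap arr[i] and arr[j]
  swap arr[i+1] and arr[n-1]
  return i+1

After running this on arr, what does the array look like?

pivot = arr[6] = 12; i = -1
j=0: arr[0]=6 ≤ 12 → i=0, swap arr[0],arr[0] (no change) → [6,4,10,18,13,5,12]
j=1: arr[1]=4 ≤ 12 → i=1, swap arr[1],arr[1] (no change) → [6,4,10,18,13,5,12]
j=2: arr[2]=10 ≤ 12 → i=2, swap arr[2],arr[2] (no change) → [6,4,10,18,13,5,12]
j=3: arr[3]=18 > 12 → no swap
j=4: arr[4]=13 > 12 → no swap
j=5: arr[5]=5 ≤ 12 → i=3, swap arr[3],arr[5] → [6,4,10,5,13,18,12]
final swap arr[4],arr[6] → [6,4,10,5,12,18,13]; return 4

[6,4,10,5,12,18,13]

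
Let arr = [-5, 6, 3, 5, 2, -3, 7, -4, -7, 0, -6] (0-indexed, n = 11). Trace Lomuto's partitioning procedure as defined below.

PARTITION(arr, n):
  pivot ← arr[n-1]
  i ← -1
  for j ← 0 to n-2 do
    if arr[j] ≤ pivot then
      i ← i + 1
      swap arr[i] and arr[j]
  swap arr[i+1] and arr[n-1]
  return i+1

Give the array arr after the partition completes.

[-7, -6, 3, 5, 2, -3, 7, -4, -5, 0, 6]

pivot = arr[10] = -6; i = -1
j=0: arr[0]=-5 > -6 → no swap
j=1: arr[1]=6 > -6 → no swap
j=2: arr[2]=3 > -6 → no swap
j=3: arr[3]=5 > -6 → no swap
j=4: arr[4]=2 > -6 → no swap
j=5: arr[5]=-3 > -6 → no swap
j=6: arr[6]=7 > -6 → no swap
j=7: arr[7]=-4 > -6 → no swap
j=8: arr[8]=-7 ≤ -6 → i=0, swap arr[0],arr[8] → [-7, 6, 3, 5, 2, -3, 7, -4, -5, 0, -6]
j=9: arr[9]=0 > -6 → no swap
final swap arr[1],arr[10] → [-7, -6, 3, 5, 2, -3, 7, -4, -5, 0, 6]; return 1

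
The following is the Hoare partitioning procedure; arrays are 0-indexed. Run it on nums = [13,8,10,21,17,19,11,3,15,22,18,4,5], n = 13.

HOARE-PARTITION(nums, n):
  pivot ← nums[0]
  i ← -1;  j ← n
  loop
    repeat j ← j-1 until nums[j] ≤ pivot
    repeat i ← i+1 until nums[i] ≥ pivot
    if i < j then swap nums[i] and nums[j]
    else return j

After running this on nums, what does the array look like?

[5,8,10,4,3,11,19,17,15,22,18,21,13]

pivot=13
j stops at 12 (5), i stops at 0 (13); swap ⇒ [5,8,10,21,17,19,11,3,15,22,18,4,13]
j stops at 11 (4), i stops at 3 (21); swap ⇒ [5,8,10,4,17,19,11,3,15,22,18,21,13]
j stops at 7 (3), i stops at 4 (17); swap ⇒ [5,8,10,4,3,19,11,17,15,22,18,21,13]
j stops at 6 (11), i stops at 5 (19); swap ⇒ [5,8,10,4,3,11,19,17,15,22,18,21,13]
j stops at 5, i stops at 6; i≥j ⇒ return 5. nums=[5,8,10,4,3,11,19,17,15,22,18,21,13]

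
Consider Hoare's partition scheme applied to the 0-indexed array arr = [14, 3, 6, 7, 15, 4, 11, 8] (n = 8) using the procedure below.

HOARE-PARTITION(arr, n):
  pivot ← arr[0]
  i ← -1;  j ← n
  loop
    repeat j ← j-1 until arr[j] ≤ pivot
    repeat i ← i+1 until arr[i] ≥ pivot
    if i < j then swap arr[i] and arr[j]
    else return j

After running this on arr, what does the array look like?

pivot=14
j stops at 7 (8), i stops at 0 (14); swap ⇒ [8, 3, 6, 7, 15, 4, 11, 14]
j stops at 6 (11), i stops at 4 (15); swap ⇒ [8, 3, 6, 7, 11, 4, 15, 14]
j stops at 5, i stops at 6; i≥j ⇒ return 5. arr=[8, 3, 6, 7, 11, 4, 15, 14]

[8, 3, 6, 7, 11, 4, 15, 14]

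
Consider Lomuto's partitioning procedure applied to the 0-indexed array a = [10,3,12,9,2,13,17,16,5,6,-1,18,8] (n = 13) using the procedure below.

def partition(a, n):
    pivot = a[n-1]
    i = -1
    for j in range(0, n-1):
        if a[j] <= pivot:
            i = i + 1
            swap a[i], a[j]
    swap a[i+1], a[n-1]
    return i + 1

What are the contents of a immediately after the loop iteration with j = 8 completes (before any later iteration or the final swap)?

pivot=8, i=-1
j=0: 10>8, skip
j=1: 3≤8, i=0, swap(0,1) ⇒ [3,10,12,9,2,13,17,16,5,6,-1,18,8]
j=2: 12>8, skip
j=3: 9>8, skip
j=4: 2≤8, i=1, swap(1,4) ⇒ [3,2,12,9,10,13,17,16,5,6,-1,18,8]
j=5: 13>8, skip
j=6: 17>8, skip
j=7: 16>8, skip
j=8: 5≤8, i=2, swap(2,8) ⇒ [3,2,5,9,10,13,17,16,12,6,-1,18,8]
(after j=8) a = [3,2,5,9,10,13,17,16,12,6,-1,18,8]

[3,2,5,9,10,13,17,16,12,6,-1,18,8]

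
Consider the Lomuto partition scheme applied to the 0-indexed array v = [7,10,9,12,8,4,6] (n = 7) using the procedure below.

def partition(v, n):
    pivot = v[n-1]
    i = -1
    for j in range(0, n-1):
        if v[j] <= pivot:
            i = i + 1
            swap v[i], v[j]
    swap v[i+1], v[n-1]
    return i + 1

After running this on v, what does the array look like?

pivot=6, i=-1
j=0: 7>6, skip
j=1: 10>6, skip
j=2: 9>6, skip
j=3: 12>6, skip
j=4: 8>6, skip
j=5: 4≤6, i=0, swap(0,5) ⇒ [4,10,9,12,8,7,6]
swap(1,6) ⇒ [4,6,9,12,8,7,10]; return 1

[4,6,9,12,8,7,10]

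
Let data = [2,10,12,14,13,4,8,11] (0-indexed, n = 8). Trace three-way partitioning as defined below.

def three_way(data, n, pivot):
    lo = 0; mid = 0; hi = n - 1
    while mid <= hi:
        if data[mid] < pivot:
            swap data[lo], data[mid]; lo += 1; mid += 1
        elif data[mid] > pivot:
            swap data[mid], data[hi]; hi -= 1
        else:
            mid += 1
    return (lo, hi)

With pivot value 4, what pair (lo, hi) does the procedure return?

(1, 1)

lo=0 mid=0 hi=7
2<4: swap(0,0), lo=1 mid=1 ⇒ [2,10,12,14,13,4,8,11]
10>4: swap(1,7), hi=6 ⇒ [2,11,12,14,13,4,8,10]
11>4: swap(1,6), hi=5 ⇒ [2,8,12,14,13,4,11,10]
8>4: swap(1,5), hi=4 ⇒ [2,4,12,14,13,8,11,10]
4=4: mid=2
12>4: swap(2,4), hi=3 ⇒ [2,4,13,14,12,8,11,10]
13>4: swap(2,3), hi=2 ⇒ [2,4,14,13,12,8,11,10]
14>4: swap(2,2), hi=1 ⇒ [2,4,14,13,12,8,11,10]
done. lo=1 hi=1; data=[2,4,14,13,12,8,11,10]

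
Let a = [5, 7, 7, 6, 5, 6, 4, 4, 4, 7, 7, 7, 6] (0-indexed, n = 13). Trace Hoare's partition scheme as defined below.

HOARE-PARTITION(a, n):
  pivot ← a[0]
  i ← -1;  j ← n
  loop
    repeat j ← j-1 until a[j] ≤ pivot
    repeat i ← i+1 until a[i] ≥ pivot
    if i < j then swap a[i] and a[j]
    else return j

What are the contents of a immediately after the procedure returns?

pivot=5
j stops at 8 (4), i stops at 0 (5); swap ⇒ [4, 7, 7, 6, 5, 6, 4, 4, 5, 7, 7, 7, 6]
j stops at 7 (4), i stops at 1 (7); swap ⇒ [4, 4, 7, 6, 5, 6, 4, 7, 5, 7, 7, 7, 6]
j stops at 6 (4), i stops at 2 (7); swap ⇒ [4, 4, 4, 6, 5, 6, 7, 7, 5, 7, 7, 7, 6]
j stops at 4 (5), i stops at 3 (6); swap ⇒ [4, 4, 4, 5, 6, 6, 7, 7, 5, 7, 7, 7, 6]
j stops at 3, i stops at 4; i≥j ⇒ return 3. a=[4, 4, 4, 5, 6, 6, 7, 7, 5, 7, 7, 7, 6]

[4, 4, 4, 5, 6, 6, 7, 7, 5, 7, 7, 7, 6]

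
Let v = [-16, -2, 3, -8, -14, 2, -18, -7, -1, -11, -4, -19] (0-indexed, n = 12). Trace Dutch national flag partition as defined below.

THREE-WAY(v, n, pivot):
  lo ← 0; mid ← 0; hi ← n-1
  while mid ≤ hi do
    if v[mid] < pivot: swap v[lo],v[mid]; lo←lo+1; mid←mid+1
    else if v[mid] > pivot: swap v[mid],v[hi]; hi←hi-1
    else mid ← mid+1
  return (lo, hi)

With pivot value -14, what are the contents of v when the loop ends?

pivot = -14; lo=0, mid=0, hi=11
v[mid]=-16<-14: swap v[0],v[0]; lo=1,mid=1 → [-16, -2, 3, -8, -14, 2, -18, -7, -1, -11, -4, -19]
v[mid]=-2>-14: swap v[1],v[11]; hi=10 → [-16, -19, 3, -8, -14, 2, -18, -7, -1, -11, -4, -2]
v[mid]=-19<-14: swap v[1],v[1]; lo=2,mid=2 → [-16, -19, 3, -8, -14, 2, -18, -7, -1, -11, -4, -2]
v[mid]=3>-14: swap v[2],v[10]; hi=9 → [-16, -19, -4, -8, -14, 2, -18, -7, -1, -11, 3, -2]
v[mid]=-4>-14: swap v[2],v[9]; hi=8 → [-16, -19, -11, -8, -14, 2, -18, -7, -1, -4, 3, -2]
v[mid]=-11>-14: swap v[2],v[8]; hi=7 → [-16, -19, -1, -8, -14, 2, -18, -7, -11, -4, 3, -2]
v[mid]=-1>-14: swap v[2],v[7]; hi=6 → [-16, -19, -7, -8, -14, 2, -18, -1, -11, -4, 3, -2]
v[mid]=-7>-14: swap v[2],v[6]; hi=5 → [-16, -19, -18, -8, -14, 2, -7, -1, -11, -4, 3, -2]
v[mid]=-18<-14: swap v[2],v[2]; lo=3,mid=3 → [-16, -19, -18, -8, -14, 2, -7, -1, -11, -4, 3, -2]
v[mid]=-8>-14: swap v[3],v[5]; hi=4 → [-16, -19, -18, 2, -14, -8, -7, -1, -11, -4, 3, -2]
v[mid]=2>-14: swap v[3],v[4]; hi=3 → [-16, -19, -18, -14, 2, -8, -7, -1, -11, -4, 3, -2]
v[mid]=-14=-14: mid=4
end: lo=3, hi=3; v = [-16, -19, -18, -14, 2, -8, -7, -1, -11, -4, 3, -2]

[-16, -19, -18, -14, 2, -8, -7, -1, -11, -4, 3, -2]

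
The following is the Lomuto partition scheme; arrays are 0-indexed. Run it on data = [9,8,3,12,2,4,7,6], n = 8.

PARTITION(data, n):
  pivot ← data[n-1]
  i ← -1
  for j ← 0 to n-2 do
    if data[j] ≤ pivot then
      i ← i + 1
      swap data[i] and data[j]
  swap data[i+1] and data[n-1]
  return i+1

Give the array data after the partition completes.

[3,2,4,6,8,9,7,12]

pivot = data[7] = 6; i = -1
j=0: data[0]=9 > 6 → no swap
j=1: data[1]=8 > 6 → no swap
j=2: data[2]=3 ≤ 6 → i=0, swap data[0],data[2] → [3,8,9,12,2,4,7,6]
j=3: data[3]=12 > 6 → no swap
j=4: data[4]=2 ≤ 6 → i=1, swap data[1],data[4] → [3,2,9,12,8,4,7,6]
j=5: data[5]=4 ≤ 6 → i=2, swap data[2],data[5] → [3,2,4,12,8,9,7,6]
j=6: data[6]=7 > 6 → no swap
final swap data[3],data[7] → [3,2,4,6,8,9,7,12]; return 3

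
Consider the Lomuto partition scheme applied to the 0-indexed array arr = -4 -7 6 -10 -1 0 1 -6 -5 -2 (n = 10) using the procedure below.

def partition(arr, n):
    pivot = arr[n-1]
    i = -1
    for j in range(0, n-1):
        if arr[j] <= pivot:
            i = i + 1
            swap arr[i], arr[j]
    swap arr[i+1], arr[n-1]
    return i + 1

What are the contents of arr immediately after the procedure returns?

pivot = arr[9] = -2; i = -1
j=0: arr[0]=-4 ≤ -2 → i=0, swap arr[0],arr[0] (no change) → -4 -7 6 -10 -1 0 1 -6 -5 -2
j=1: arr[1]=-7 ≤ -2 → i=1, swap arr[1],arr[1] (no change) → -4 -7 6 -10 -1 0 1 -6 -5 -2
j=2: arr[2]=6 > -2 → no swap
j=3: arr[3]=-10 ≤ -2 → i=2, swap arr[2],arr[3] → -4 -7 -10 6 -1 0 1 -6 -5 -2
j=4: arr[4]=-1 > -2 → no swap
j=5: arr[5]=0 > -2 → no swap
j=6: arr[6]=1 > -2 → no swap
j=7: arr[7]=-6 ≤ -2 → i=3, swap arr[3],arr[7] → -4 -7 -10 -6 -1 0 1 6 -5 -2
j=8: arr[8]=-5 ≤ -2 → i=4, swap arr[4],arr[8] → -4 -7 -10 -6 -5 0 1 6 -1 -2
final swap arr[5],arr[9] → -4 -7 -10 -6 -5 -2 1 6 -1 0; return 5

-4 -7 -10 -6 -5 -2 1 6 -1 0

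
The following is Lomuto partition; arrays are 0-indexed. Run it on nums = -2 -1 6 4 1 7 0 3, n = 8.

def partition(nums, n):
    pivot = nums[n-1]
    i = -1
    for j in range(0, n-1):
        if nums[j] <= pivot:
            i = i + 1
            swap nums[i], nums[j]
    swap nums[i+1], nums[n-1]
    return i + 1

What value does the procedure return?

pivot = nums[7] = 3; i = -1
j=0: nums[0]=-2 ≤ 3 → i=0, swap nums[0],nums[0] (no change) → -2 -1 6 4 1 7 0 3
j=1: nums[1]=-1 ≤ 3 → i=1, swap nums[1],nums[1] (no change) → -2 -1 6 4 1 7 0 3
j=2: nums[2]=6 > 3 → no swap
j=3: nums[3]=4 > 3 → no swap
j=4: nums[4]=1 ≤ 3 → i=2, swap nums[2],nums[4] → -2 -1 1 4 6 7 0 3
j=5: nums[5]=7 > 3 → no swap
j=6: nums[6]=0 ≤ 3 → i=3, swap nums[3],nums[6] → -2 -1 1 0 6 7 4 3
final swap nums[4],nums[7] → -2 -1 1 0 3 7 4 6; return 4

4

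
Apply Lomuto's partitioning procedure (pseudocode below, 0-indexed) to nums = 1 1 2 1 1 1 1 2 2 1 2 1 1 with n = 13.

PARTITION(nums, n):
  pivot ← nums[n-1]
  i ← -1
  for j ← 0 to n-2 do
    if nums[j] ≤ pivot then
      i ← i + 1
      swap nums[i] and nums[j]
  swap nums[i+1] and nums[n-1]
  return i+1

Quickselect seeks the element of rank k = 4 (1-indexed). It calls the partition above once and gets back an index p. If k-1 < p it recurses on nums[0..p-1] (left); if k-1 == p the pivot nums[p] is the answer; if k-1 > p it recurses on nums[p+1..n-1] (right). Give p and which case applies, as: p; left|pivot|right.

8; left

pivot = nums[12] = 1; i = -1
j=0: nums[0]=1 ≤ 1 → i=0, swap nums[0],nums[0] (no change) → 1 1 2 1 1 1 1 2 2 1 2 1 1
j=1: nums[1]=1 ≤ 1 → i=1, swap nums[1],nums[1] (no change) → 1 1 2 1 1 1 1 2 2 1 2 1 1
j=2: nums[2]=2 > 1 → no swap
j=3: nums[3]=1 ≤ 1 → i=2, swap nums[2],nums[3] → 1 1 1 2 1 1 1 2 2 1 2 1 1
j=4: nums[4]=1 ≤ 1 → i=3, swap nums[3],nums[4] → 1 1 1 1 2 1 1 2 2 1 2 1 1
j=5: nums[5]=1 ≤ 1 → i=4, swap nums[4],nums[5] → 1 1 1 1 1 2 1 2 2 1 2 1 1
j=6: nums[6]=1 ≤ 1 → i=5, swap nums[5],nums[6] → 1 1 1 1 1 1 2 2 2 1 2 1 1
j=7: nums[7]=2 > 1 → no swap
j=8: nums[8]=2 > 1 → no swap
j=9: nums[9]=1 ≤ 1 → i=6, swap nums[6],nums[9] → 1 1 1 1 1 1 1 2 2 2 2 1 1
j=10: nums[10]=2 > 1 → no swap
j=11: nums[11]=1 ≤ 1 → i=7, swap nums[7],nums[11] → 1 1 1 1 1 1 1 1 2 2 2 2 1
final swap nums[8],nums[12] → 1 1 1 1 1 1 1 1 1 2 2 2 2; return 8
p = 8; k-1 = 3 < 8 ⇒ left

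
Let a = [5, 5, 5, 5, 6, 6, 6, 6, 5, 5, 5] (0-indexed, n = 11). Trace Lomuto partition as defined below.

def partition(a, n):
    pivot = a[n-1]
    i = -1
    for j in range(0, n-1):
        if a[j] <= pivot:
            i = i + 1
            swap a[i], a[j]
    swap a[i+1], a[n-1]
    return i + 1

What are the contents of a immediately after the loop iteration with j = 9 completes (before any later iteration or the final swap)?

[5, 5, 5, 5, 5, 5, 6, 6, 6, 6, 5]

pivot = a[10] = 5; i = -1
j=0: a[0]=5 ≤ 5 → i=0, swap a[0],a[0] (no change) → [5, 5, 5, 5, 6, 6, 6, 6, 5, 5, 5]
j=1: a[1]=5 ≤ 5 → i=1, swap a[1],a[1] (no change) → [5, 5, 5, 5, 6, 6, 6, 6, 5, 5, 5]
j=2: a[2]=5 ≤ 5 → i=2, swap a[2],a[2] (no change) → [5, 5, 5, 5, 6, 6, 6, 6, 5, 5, 5]
j=3: a[3]=5 ≤ 5 → i=3, swap a[3],a[3] (no change) → [5, 5, 5, 5, 6, 6, 6, 6, 5, 5, 5]
j=4: a[4]=6 > 5 → no swap
j=5: a[5]=6 > 5 → no swap
j=6: a[6]=6 > 5 → no swap
j=7: a[7]=6 > 5 → no swap
j=8: a[8]=5 ≤ 5 → i=4, swap a[4],a[8] → [5, 5, 5, 5, 5, 6, 6, 6, 6, 5, 5]
j=9: a[9]=5 ≤ 5 → i=5, swap a[5],a[9] → [5, 5, 5, 5, 5, 5, 6, 6, 6, 6, 5]
(after j=9) a = [5, 5, 5, 5, 5, 5, 6, 6, 6, 6, 5]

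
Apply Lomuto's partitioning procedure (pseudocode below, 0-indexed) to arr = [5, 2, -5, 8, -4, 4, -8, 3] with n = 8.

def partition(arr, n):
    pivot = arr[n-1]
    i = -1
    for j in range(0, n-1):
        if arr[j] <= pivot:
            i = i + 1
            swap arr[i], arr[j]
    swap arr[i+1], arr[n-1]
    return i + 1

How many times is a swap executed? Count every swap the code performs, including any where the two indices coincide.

pivot = arr[7] = 3; i = -1
j=0: arr[0]=5 > 3 → no swap
j=1: arr[1]=2 ≤ 3 → i=0, swap arr[0],arr[1] → [2, 5, -5, 8, -4, 4, -8, 3]
j=2: arr[2]=-5 ≤ 3 → i=1, swap arr[1],arr[2] → [2, -5, 5, 8, -4, 4, -8, 3]
j=3: arr[3]=8 > 3 → no swap
j=4: arr[4]=-4 ≤ 3 → i=2, swap arr[2],arr[4] → [2, -5, -4, 8, 5, 4, -8, 3]
j=5: arr[5]=4 > 3 → no swap
j=6: arr[6]=-8 ≤ 3 → i=3, swap arr[3],arr[6] → [2, -5, -4, -8, 5, 4, 8, 3]
final swap arr[4],arr[7] → [2, -5, -4, -8, 3, 4, 8, 5]; return 4

5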